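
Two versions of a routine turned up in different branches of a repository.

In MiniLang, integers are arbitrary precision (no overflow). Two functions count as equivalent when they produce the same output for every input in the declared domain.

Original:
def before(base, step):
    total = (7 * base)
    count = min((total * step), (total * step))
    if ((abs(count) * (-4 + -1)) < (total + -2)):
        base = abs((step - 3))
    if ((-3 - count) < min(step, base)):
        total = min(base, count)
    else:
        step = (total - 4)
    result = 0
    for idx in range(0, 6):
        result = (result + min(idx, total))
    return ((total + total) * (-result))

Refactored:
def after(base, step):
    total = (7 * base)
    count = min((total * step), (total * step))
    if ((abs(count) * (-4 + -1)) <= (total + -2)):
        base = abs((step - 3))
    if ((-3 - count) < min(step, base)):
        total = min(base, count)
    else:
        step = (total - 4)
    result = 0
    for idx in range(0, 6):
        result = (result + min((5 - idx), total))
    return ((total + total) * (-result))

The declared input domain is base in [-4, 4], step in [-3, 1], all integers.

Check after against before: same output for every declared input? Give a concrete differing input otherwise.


The one real change (`((abs(count) * (-4 + -1)) < (total + -2))` became `((abs(count) * (-4 + -1)) <= (total + -2))`) has no effect anywhere in the declared ranges.
Spot check at base=3, step=-1 — before: total=21, then count=-21, then ((abs(count) * (-4 + -1)) < (total + -2)) is true, then base=4, then ((-3 - count) < min(step, base)) is false, then step=17, then result=0, then (idx=0), then result=0, then (idx=1), then result=1, then (idx=2), then result=3, then (idx=3), then result=6, then (idx=4), then result=10, then (idx=5), then result=15, then returns -630. after: total=21, then count=-21, then ((abs(count) * (-4 + -1)) <= (total + -2)) is true, then base=4, then ((-3 - count) < min(step, base)) is false, then step=17, then result=0, then (idx=0), then result=5, then (idx=1), then result=9, then (idx=2), then result=12, then (idx=3), then result=14, then (idx=4), then result=15, then (idx=5), then result=15, then returns -630. Both give -630.
Every one of the 45 inputs gives matching results.
verdict: equivalent


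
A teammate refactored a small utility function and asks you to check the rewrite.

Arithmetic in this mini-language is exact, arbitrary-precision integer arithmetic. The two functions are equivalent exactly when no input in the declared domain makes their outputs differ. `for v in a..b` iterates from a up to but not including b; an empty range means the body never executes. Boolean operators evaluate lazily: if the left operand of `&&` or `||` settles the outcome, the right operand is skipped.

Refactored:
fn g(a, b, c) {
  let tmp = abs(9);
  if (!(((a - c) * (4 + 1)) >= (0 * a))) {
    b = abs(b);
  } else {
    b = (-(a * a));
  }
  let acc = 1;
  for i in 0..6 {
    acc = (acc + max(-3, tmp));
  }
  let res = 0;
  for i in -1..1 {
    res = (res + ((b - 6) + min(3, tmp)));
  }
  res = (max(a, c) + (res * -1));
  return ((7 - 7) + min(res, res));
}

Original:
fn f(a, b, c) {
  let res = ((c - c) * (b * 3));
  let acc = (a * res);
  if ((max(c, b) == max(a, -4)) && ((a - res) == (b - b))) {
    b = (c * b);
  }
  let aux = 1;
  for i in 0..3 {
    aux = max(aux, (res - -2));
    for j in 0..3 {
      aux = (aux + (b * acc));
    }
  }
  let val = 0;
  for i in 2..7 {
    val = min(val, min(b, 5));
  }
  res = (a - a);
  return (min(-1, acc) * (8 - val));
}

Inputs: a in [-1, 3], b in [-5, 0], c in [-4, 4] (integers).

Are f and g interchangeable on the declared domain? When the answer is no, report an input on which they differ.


The rewrite breaks on a=-1, b=-5, c=-4, where the results are -13 and 7.
f: res=0, then acc=0, then ((max(c, b) == max(a, -4)) && ((a - res) == (b - b))) is false, then aux=1, then (i=0), then aux=2, then (j=0), then aux=2, then (j=1), then aux=2, then (j=2), then aux=2, then (i=1), then aux=2, then (j=0), then aux=2, then (j=1), then aux=2, then (j=2), then aux=2, then (i=2), then aux=2, then (j=0), then aux=2, then (j=1), then aux=2, then (j=2), then aux=2, then val=0, then (i=2), then val=-5, then (i=3), then val=-5, then (i=4), then val=-5, then (i=5), then val=-5, then (i=6), then val=-5, then res=0, then returns -13
g: tmp=9, then (!(((a - c) * (4 + 1)) >= (0 * a))) is false, then b=-1, then acc=1, then (i=0), then acc=10, then (i=1), then acc=19, then (i=2), then acc=28, then (i=3), then acc=37, then (i=4), then acc=46, then (i=5), then acc=55, then res=0, then (i=-1), then res=-4, then (i=0), then res=-8, then res=7, then returns 7
verdict: not equivalent; witness: a=-1, b=-5, c=-4


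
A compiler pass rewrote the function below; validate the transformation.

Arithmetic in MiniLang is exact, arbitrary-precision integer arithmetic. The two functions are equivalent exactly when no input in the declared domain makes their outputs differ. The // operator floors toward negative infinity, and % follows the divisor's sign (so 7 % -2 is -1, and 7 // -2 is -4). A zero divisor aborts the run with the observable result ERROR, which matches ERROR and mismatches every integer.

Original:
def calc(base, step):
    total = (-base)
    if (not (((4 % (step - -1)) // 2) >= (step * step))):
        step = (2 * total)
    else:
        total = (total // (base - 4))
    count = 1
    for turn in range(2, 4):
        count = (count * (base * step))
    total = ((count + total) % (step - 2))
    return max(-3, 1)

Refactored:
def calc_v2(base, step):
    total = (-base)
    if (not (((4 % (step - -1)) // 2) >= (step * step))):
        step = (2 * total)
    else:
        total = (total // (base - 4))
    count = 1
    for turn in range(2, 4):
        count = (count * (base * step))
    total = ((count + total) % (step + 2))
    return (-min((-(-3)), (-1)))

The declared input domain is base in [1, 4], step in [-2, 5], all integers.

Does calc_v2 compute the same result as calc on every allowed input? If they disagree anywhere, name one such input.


These are not equivalent — on base=1, step=-2 the outputs split (1 vs ERROR).
calc: total becomes -1; next (not (((4 % (step - -1)) // 2) >= (step * step))) evaluates to true; next step becomes -2; next count becomes 1; next at turn=2:; next count becomes -2; next at turn=3:; next count becomes 4; next total becomes -1; next final value 1
calc_v2: total becomes -1; next (not (((4 % (step - -1)) // 2) >= (step * step))) evaluates to true; next step becomes -2; next count becomes 1; next at turn=2:; next count becomes -2; next at turn=3:; next count becomes 4; next hits division by zero so the output is ERROR
verdict: not equivalent; witness: base=1, step=-2


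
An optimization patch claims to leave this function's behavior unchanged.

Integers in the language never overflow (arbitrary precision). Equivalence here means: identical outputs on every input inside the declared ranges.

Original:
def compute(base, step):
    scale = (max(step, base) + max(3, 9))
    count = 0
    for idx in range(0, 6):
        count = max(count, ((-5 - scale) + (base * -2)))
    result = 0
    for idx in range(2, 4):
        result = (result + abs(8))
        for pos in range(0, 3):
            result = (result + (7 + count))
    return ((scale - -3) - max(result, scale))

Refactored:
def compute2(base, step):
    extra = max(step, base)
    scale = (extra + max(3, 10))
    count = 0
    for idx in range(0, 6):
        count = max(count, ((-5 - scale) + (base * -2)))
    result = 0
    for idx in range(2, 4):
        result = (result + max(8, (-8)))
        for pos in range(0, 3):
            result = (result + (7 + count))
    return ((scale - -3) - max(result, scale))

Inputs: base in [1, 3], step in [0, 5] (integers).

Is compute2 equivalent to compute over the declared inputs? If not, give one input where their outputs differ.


There is a counterexample at base=1, step=0: -45 on one side, -44 on the other.
compute: scale=10, then count=0, then (idx=0), then count=0, then (idx=1), then count=0, then (idx=2), then count=0, then (idx=3), then count=0, then (idx=4), then count=0, then (idx=5), then count=0, then result=0, then (idx=2), then result=8, then (pos=0), then result=15, then (pos=1), then result=22, then (pos=2), then result=29, then (idx=3), then result=37, then (pos=0), then result=44, then (pos=1), then result=51, then (pos=2), then result=58, then returns -45
compute2: extra=1, then scale=11, then count=0, then (idx=0), then count=0, then (idx=1), then count=0, then (idx=2), then count=0, then (idx=3), then count=0, then (idx=4), then count=0, then (idx=5), then count=0, then result=0, then (idx=2), then result=8, then (pos=0), then result=15, then (pos=1), then result=22, then (pos=2), then result=29, then (idx=3), then result=37, then (pos=0), then result=44, then (pos=1), then result=51, then (pos=2), then result=58, then returns -44
verdict: not equivalent; witness: base=1, step=0


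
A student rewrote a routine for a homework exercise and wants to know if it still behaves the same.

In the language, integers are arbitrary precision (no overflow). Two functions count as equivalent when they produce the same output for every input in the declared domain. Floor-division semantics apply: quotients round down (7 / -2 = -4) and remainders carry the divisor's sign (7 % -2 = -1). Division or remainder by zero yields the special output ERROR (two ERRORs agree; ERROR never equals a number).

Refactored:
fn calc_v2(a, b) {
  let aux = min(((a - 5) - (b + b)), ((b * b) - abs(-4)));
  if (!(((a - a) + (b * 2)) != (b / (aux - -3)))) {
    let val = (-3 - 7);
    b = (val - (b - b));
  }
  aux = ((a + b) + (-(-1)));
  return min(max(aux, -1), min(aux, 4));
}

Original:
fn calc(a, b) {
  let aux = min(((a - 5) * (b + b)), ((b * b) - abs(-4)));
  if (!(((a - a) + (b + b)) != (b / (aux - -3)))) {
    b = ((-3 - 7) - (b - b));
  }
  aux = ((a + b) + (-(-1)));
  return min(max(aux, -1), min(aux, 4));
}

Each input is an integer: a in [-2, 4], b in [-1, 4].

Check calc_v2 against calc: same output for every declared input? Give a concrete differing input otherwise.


Run the pair on a=-2, b=-1.
calc: aux = -3; division by zero -> ERROR
calc_v2: aux = -5; (!(((a - a) + (b * 2)) != (b / (aux - -3)))) -> false; aux = -2; return -2
ERROR and -2 differ, so these are not the same function on this domain.
verdict: not equivalent; witness: a=-2, b=-1


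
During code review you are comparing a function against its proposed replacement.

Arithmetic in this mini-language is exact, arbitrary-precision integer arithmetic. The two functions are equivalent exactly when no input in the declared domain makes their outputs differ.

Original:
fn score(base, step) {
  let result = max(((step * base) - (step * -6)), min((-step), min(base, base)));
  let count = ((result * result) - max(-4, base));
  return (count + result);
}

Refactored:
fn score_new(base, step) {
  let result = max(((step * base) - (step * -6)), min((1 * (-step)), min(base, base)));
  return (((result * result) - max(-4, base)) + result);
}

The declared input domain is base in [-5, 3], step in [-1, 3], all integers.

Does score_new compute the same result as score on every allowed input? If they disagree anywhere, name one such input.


Behavior is preserved: although constant usage differs, plus local variable names differ, plus arithmetic usage differs, plus statement counts differ, the outputs never diverge.
As a probe, take base=3, step=3: score runs result becomes 27; next count becomes 726; next final value 753; score_new runs result becomes 27; next final value 753; both end at 753.
Checked all 45 inputs in the declared domain: the outputs agree on every one.
verdict: equivalent


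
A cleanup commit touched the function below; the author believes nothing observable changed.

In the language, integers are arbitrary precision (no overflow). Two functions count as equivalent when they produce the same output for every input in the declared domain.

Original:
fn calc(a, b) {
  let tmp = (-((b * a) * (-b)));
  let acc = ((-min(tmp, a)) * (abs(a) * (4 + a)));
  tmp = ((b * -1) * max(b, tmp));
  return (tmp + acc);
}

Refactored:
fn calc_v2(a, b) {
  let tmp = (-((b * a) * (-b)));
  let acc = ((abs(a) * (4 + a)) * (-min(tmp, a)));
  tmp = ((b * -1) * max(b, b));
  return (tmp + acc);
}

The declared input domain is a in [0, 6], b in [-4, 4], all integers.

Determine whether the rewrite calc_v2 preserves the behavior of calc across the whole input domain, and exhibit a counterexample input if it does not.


Run the pair on a=0, b=-4.
calc: tmp=0, then acc=0, then tmp=0, then returns 0
calc_v2: tmp=0, then acc=0, then tmp=-16, then returns -16
0 and -16 differ, so these are not the same function on this domain.
verdict: not equivalent; witness: a=0, b=-4


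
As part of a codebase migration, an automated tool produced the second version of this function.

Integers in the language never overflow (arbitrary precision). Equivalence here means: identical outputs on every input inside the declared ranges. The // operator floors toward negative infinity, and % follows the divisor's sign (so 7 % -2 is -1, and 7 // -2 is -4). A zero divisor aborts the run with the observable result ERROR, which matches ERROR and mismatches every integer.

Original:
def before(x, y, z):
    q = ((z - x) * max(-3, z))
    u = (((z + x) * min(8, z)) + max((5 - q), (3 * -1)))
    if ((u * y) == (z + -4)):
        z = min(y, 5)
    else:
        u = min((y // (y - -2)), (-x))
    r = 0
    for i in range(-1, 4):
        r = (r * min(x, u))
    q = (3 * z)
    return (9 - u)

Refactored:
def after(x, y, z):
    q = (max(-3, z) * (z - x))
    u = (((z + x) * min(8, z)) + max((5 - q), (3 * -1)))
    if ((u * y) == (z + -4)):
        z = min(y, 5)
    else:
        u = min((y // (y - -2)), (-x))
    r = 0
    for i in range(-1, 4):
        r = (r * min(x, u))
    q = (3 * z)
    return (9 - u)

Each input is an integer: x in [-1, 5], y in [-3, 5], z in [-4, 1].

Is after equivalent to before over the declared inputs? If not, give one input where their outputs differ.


Comparing the listings, the differences include: same computation, different form.
Tracing x=5, y=-3, z=1: before: q becomes -4; next u becomes 15; next ((u * y) == (z + -4)) evaluates to false; next u becomes -5; next r becomes 0; next at i=-1:; next r becomes 0; next at i=0:; next r becomes 0; next at i=1:; next r becomes 0; next at i=2:; next r becomes 0; next at i=3:; next r becomes 0; next q becomes 3; next final value 14 | after: q becomes -4; next u becomes 15; next ((u * y) == (z + -4)) evaluates to false; next u becomes -5; next r becomes 0; next at i=-1:; next r becomes 0; next at i=0:; next r becomes 0; next at i=1:; next r becomes 0; next at i=2:; next r becomes 0; next at i=3:; next r becomes 0; next q becomes 3; next final value 14 — matching result 14.
An exhaustive pass over the 378 declared inputs shows identical outputs.
verdict: equivalent


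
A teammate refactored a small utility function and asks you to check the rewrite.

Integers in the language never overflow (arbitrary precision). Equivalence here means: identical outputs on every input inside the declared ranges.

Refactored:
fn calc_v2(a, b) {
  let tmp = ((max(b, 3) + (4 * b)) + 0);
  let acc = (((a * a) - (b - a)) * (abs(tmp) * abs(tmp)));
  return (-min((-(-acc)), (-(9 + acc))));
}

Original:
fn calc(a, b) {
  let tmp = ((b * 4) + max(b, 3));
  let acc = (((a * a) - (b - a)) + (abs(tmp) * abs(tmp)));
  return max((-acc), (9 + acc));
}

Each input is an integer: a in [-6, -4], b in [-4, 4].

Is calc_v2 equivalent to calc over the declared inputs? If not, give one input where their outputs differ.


Run the pair on a=-6, b=-4.
calc: tmp becomes -13; next acc becomes 203; next final value 212
calc_v2: tmp becomes -13; next acc becomes 5746; next final value 5755
212 and 5755 differ, so these are not the same function on this domain.
verdict: not equivalent; witness: a=-6, b=-4


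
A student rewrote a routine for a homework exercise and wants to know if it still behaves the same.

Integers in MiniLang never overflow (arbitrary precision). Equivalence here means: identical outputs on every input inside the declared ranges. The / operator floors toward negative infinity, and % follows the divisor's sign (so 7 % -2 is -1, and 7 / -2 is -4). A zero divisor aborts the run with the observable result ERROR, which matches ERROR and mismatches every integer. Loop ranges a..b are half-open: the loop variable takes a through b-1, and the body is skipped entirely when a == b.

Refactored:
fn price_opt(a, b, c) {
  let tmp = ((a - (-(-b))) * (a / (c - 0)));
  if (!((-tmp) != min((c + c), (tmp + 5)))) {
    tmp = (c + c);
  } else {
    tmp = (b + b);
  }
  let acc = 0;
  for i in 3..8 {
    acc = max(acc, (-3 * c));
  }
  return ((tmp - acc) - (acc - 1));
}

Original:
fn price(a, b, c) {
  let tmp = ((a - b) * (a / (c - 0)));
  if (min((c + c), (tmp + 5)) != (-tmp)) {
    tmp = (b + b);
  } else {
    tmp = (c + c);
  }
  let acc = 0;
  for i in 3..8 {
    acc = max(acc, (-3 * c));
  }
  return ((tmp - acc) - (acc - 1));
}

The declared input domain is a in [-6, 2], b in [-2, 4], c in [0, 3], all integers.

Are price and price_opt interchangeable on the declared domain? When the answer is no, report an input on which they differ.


Reading the diff, among the changes: boolean connective usage differs.
As a probe, take a=-2, b=-1, c=0: price runs divide-by-zero, output ERROR; price_opt runs divide-by-zero, output ERROR; both end at ERROR.
Across all 252 domain points the two functions coincide.
verdict: equivalent


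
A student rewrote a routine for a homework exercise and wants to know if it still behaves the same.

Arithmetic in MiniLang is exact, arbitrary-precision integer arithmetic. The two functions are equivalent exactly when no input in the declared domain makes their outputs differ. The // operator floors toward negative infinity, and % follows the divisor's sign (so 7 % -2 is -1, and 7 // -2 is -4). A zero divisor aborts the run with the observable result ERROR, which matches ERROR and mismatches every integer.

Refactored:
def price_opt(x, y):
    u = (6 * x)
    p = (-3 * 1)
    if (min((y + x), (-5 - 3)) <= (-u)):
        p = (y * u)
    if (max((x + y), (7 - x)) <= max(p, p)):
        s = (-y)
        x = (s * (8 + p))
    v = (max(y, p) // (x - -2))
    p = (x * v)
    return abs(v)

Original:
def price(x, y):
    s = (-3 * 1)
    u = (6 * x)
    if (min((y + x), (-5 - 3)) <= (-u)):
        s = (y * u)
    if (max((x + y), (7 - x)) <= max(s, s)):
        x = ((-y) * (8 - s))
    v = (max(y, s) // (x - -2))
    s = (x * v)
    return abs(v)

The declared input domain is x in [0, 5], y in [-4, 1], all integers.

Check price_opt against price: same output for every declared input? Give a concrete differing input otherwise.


Run the pair on x=1, y=1.
price: s=-3, then u=6, then (min((y + x), (-5 - 3)) <= (-u)) is true, then s=6, then (max((x + y), (7 - x)) <= max(s, s)) is true, then x=-2, then a zero divisor aborts: ERROR
price_opt: u=6, then p=-3, then (min((y + x), (-5 - 3)) <= (-u)) is true, then p=6, then (max((x + y), (7 - x)) <= max(p, p)) is true, then s=-1, then x=-14, then v=-1, then p=14, then returns 1
ERROR against 1: the behavior changed.
verdict: not equivalent; witness: x=1, y=1


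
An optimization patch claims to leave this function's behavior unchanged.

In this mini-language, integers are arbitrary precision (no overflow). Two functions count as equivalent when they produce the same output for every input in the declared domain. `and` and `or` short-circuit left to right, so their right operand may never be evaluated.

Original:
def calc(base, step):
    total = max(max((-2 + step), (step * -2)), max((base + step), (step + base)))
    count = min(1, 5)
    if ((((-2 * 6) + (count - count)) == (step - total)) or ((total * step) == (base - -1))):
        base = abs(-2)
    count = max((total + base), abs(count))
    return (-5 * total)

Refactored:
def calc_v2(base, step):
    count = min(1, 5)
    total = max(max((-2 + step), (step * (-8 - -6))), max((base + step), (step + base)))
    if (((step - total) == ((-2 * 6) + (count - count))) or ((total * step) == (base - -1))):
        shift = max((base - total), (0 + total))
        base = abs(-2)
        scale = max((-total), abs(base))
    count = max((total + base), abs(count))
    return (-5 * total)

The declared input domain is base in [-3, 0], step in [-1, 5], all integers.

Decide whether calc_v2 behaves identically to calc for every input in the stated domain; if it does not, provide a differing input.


Side by side, the visible changes include: constant usage differs, and min/max/abs usage differs, and arithmetic usage differs, and statement counts differ, and local variable names differ.
As a probe, take base=-2, step=4: calc runs total := 2 | count := 1 | ((((-2 * 6) + (count - count)) == (step - total)) or ((total * step) == (base - -1))): false | count := 1 | result -10; calc_v2 runs count := 1 | total := 2 | (((step - total) == ((-2 * 6) + (count - count))) or ((total * step) == (base - -1))): false | count := 1 | result -10; both end at -10.
An exhaustive pass over the 28 declared inputs shows identical outputs.
verdict: equivalent


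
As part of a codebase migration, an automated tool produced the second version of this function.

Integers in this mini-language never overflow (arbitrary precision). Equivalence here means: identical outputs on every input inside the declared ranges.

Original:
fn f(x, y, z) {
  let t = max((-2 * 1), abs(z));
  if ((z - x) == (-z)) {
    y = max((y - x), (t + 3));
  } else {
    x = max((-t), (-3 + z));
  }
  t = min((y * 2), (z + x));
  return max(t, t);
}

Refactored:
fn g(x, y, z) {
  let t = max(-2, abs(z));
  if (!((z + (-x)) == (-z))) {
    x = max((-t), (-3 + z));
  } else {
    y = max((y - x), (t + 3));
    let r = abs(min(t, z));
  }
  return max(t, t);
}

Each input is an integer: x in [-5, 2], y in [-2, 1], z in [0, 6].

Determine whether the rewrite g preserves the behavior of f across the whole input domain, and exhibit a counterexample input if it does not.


The rewrite breaks on x=-5, y=-2, z=0, where the results are -4 and 0.
f: t=0, then ((z - x) == (-z)) is false, then x=0, then t=-4, then returns -4
g: t=0, then (!((z + (-x)) == (-z))) is true, then x=0, then returns 0
verdict: not equivalent; witness: x=-5, y=-2, z=0


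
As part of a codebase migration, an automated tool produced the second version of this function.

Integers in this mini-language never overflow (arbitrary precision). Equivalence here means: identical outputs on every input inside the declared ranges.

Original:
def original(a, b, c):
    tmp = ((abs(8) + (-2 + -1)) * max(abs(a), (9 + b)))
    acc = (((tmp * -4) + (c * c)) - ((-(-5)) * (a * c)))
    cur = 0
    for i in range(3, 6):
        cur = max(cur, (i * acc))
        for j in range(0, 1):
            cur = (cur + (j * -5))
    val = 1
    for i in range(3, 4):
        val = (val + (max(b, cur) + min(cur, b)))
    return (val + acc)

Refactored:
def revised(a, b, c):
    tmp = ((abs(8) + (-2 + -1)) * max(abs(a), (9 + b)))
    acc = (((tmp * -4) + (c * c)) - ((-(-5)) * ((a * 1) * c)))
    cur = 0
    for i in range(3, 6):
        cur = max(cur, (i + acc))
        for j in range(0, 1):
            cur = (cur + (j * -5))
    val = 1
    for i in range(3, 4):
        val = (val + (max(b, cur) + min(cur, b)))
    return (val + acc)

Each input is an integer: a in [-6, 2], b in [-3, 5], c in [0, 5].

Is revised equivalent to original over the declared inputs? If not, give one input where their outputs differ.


Not equivalent: a=-6, b=-3, c=4 separates them (94 vs 35).
original: tmp becomes 30; next acc becomes 16; next cur becomes 0; next at i=3:; next cur becomes 48; next at j=0:; next cur becomes 48; next at i=4:; next cur becomes 64; next at j=0:; next cur becomes 64; next at i=5:; next cur becomes 80; next at j=0:; next cur becomes 80; next val becomes 1; next at i=3:; next val becomes 78; next final value 94
revised: tmp becomes 30; next acc becomes 16; next cur becomes 0; next at i=3:; next cur becomes 19; next at j=0:; next cur becomes 19; next at i=4:; next cur becomes 20; next at j=0:; next cur becomes 20; next at i=5:; next cur becomes 21; next at j=0:; next cur becomes 21; next val becomes 1; next at i=3:; next val becomes 19; next final value 35
verdict: not equivalent; witness: a=-6, b=-3, c=4


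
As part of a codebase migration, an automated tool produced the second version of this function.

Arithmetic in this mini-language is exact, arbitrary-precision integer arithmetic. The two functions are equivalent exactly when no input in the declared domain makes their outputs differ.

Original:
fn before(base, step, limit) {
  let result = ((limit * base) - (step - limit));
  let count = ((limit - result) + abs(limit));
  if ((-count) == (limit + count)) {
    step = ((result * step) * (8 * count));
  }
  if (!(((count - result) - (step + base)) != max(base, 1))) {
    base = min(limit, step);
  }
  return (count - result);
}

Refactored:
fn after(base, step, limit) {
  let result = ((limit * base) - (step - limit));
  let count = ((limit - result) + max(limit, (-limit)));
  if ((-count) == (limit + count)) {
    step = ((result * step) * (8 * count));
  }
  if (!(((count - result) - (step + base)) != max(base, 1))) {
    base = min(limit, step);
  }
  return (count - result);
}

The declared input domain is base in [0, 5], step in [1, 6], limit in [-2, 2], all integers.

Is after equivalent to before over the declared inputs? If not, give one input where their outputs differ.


Reading the diff, among the changes: min/max/abs usage differs.
One worked example (base=3, step=3, limit=2) — before: result=5, then count=-1, then ((-count) == (limit + count)) is true, then step=-120, then (!(((count - result) - (step + base)) != max(base, 1))) is false, then returns -6; after: result=5, then count=-1, then ((-count) == (limit + count)) is true, then step=-120, then (!(((count - result) - (step + base)) != max(base, 1))) is false, then returns -6; agreement on -6.
Across all 180 domain points the two functions coincide.
verdict: equivalent


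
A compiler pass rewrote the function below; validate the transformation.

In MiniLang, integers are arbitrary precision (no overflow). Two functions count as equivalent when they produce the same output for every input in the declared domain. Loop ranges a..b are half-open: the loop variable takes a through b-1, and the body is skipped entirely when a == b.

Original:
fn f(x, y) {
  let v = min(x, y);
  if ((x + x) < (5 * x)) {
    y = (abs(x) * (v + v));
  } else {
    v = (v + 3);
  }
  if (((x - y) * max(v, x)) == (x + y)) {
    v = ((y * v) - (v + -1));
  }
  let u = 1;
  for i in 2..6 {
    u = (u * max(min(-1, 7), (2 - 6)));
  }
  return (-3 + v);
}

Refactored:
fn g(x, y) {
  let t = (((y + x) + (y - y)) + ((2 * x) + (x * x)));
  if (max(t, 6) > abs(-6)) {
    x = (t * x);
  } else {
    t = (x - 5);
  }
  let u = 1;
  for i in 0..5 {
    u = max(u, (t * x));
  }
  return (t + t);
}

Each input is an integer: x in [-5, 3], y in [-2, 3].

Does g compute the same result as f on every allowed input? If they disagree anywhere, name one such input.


These are not equivalent — on x=-5, y=-2 the outputs split (-5 vs 16).
f: v becomes -5; next ((x + x) < (5 * x)) evaluates to false; next v becomes -2; next (((x - y) * max(v, x)) == (x + y)) evaluates to false; next u becomes 1; next at i=2:; next u becomes -1; next at i=3:; next u becomes 1; next at i=4:; next u becomes -1; next at i=5:; next u becomes 1; next final value -5
g: t becomes 8; next (max(t, 6) > abs(-6)) evaluates to true; next x becomes -40; next u becomes 1; next at i=0:; next u becomes 1; next at i=1:; next u becomes 1; next at i=2:; next u becomes 1; next at i=3:; next u becomes 1; next at i=4:; next u becomes 1; next final value 16
verdict: not equivalent; witness: x=-5, y=-2


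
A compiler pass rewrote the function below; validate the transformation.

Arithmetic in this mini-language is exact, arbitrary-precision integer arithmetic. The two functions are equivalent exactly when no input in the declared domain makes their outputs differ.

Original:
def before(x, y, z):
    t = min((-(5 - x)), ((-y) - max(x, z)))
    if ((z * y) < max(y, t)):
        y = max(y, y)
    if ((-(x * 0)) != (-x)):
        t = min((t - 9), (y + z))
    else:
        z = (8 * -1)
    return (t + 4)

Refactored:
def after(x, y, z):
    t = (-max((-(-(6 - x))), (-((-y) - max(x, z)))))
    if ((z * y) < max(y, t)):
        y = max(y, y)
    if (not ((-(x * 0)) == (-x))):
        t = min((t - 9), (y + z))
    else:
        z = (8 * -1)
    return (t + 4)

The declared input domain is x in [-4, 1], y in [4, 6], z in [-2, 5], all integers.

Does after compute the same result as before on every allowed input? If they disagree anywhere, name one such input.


Evaluate both at x=-4, y=4, z=-2.
before: t becomes -9; next ((z * y) < max(y, t)) evaluates to true; next y becomes 4; next ((-(x * 0)) != (-x)) evaluates to true; next t becomes -18; next final value -14
after: t becomes -10; next ((z * y) < max(y, t)) evaluates to true; next y becomes 4; next (not ((-(x * 0)) == (-x))) evaluates to true; next t becomes -19; next final value -15
-14 and -15 differ, so these are not the same function on this domain.
verdict: not equivalent; witness: x=-4, y=4, z=-2


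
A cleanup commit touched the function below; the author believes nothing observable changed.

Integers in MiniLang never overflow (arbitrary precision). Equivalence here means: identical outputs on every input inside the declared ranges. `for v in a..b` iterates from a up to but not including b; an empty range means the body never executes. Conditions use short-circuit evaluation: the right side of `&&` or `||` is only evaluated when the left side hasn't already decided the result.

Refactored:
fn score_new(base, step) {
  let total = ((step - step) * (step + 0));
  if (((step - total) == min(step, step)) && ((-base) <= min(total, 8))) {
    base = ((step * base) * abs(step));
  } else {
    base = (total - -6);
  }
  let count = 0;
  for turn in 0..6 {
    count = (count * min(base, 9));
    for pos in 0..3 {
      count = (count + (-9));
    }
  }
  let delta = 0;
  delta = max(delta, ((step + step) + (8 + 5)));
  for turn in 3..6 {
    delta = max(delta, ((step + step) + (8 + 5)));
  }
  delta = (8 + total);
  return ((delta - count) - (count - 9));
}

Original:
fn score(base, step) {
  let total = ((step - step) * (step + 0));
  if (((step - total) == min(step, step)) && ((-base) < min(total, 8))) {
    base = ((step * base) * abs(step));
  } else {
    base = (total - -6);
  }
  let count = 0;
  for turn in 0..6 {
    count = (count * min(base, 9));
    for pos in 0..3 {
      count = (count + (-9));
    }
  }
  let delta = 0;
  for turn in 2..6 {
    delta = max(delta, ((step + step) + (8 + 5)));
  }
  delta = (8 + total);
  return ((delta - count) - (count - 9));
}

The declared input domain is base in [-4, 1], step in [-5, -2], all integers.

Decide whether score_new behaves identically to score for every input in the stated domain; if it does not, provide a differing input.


There is a counterexample at base=0, step=-5: 503891 on one side, 71 on the other.
score: total becomes 0; next (((step - total) == min(step, step)) && ((-base) < min(total, 8))) evaluates to false; next base becomes 6; next count becomes 0; next at turn=0:; next count becomes 0; next at pos=0:; next count becomes -9; next at pos=1:; next count becomes -18; next at pos=2:; next count becomes -27; next at turn=1:; next count becomes -162; next at pos=0:; next count becomes -171; next at pos=1:; next count becomes -180; next at pos=2:; next count becomes -189; next at turn=2:; next count becomes -1134; next at pos=0:; next count becomes -1143; next at pos=1:; next count becomes -1152; next at pos=2:; next count becomes -1161; next at turn=3:; next count becomes -6966; next at pos=0:; next count becomes -6975; next at pos=1:; next count becomes -6984; next at pos=2:; next count becomes -6993; next at turn=4:; next count becomes -41958; next at pos=0:; next count becomes -41967; next at pos=1:; next count becomes -41976; next at pos=2:; next count becomes -41985; next at turn=5:; next count becomes -251910; next at pos=0:; next count becomes -251919; next at pos=1:; next count becomes -251928; next at pos=2:; next count becomes -251937; next delta becomes 0; next at turn=2:; next delta becomes 3; next at turn=3:; next delta becomes 3; next at turn=4:; next delta becomes 3; next at turn=5:; next delta becomes 3; next delta becomes 8; next final value 503891
score_new: total becomes 0; next (((step - total) == min(step, step)) && ((-base) <= min(total, 8))) evaluates to true; next base becomes 0; next count becomes 0; next at turn=0:; next count becomes 0; next at pos=0:; next count becomes -9; next at pos=1:; next count becomes -18; next at pos=2:; next count becomes -27; next at turn=1:; next count becomes 0; next at pos=0:; next count becomes -9; next at pos=1:; next count becomes -18; next at pos=2:; next count becomes -27; next at turn=2:; next count becomes 0; next at pos=0:; next count becomes -9; next at pos=1:; next count becomes -18; next at pos=2:; next count becomes -27; next at turn=3:; next count becomes 0; next at pos=0:; next count becomes -9; next at pos=1:; next count becomes -18; next at pos=2:; next count becomes -27; next at turn=4:; next count becomes 0; next at pos=0:; next count becomes -9; next at pos=1:; next count becomes -18; next at pos=2:; next count becomes -27; next at turn=5:; next count becomes 0; next at pos=0:; next count becomes -9; next at pos=1:; next count becomes -18; next at pos=2:; next count becomes -27; next delta becomes 0; next delta becomes 3; next at turn=3:; next delta becomes 3; next at turn=4:; next delta becomes 3; next at turn=5:; next delta becomes 3; next delta becomes 8; next final value 71
verdict: not equivalent; witness: base=0, step=-5


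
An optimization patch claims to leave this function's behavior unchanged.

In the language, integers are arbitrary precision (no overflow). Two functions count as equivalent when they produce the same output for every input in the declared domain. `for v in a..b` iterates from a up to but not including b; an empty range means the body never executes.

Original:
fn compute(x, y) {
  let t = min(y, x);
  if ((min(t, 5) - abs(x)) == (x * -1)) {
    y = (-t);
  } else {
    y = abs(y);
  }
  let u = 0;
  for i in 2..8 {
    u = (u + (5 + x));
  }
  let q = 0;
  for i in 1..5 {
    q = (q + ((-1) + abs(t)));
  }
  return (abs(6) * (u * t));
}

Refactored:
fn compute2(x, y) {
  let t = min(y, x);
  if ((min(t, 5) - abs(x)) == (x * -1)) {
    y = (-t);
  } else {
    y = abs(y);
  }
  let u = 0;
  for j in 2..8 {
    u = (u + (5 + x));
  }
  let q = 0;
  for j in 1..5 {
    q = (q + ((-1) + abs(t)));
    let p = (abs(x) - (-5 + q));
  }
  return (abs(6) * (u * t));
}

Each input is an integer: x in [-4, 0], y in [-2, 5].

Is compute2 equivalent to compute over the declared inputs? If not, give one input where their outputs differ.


Comparing the listings, the differences include: constant usage differs, local variable names differ, min/max/abs usage differs, arithmetic usage differs, statement counts differ.
Tracing x=-2, y=3: compute: t=-2, then ((min(t, 5) - abs(x)) == (x * -1)) is false, then y=3, then u=0, then (i=2), then u=3, then (i=3), then u=6, then (i=4), then u=9, then (i=5), then u=12, then (i=6), then u=15, then (i=7), then u=18, then q=0, then (i=1), then q=1, then (i=2), then q=2, then (i=3), then q=3, then (i=4), then q=4, then returns -216 | compute2: t=-2, then ((min(t, 5) - abs(x)) == (x * -1)) is false, then y=3, then u=0, then (j=2), then u=3, then (j=3), then u=6, then (j=4), then u=9, then (j=5), then u=12, then (j=6), then u=15, then (j=7), then u=18, then q=0, then (j=1), then q=1, then p=6, then (j=2), then q=2, then p=5, then (j=3), then q=3, then p=4, then (j=4), then q=4, then p=3, then returns -216 — matching result -216.
Every one of the 40 inputs gives matching results.
verdict: equivalent


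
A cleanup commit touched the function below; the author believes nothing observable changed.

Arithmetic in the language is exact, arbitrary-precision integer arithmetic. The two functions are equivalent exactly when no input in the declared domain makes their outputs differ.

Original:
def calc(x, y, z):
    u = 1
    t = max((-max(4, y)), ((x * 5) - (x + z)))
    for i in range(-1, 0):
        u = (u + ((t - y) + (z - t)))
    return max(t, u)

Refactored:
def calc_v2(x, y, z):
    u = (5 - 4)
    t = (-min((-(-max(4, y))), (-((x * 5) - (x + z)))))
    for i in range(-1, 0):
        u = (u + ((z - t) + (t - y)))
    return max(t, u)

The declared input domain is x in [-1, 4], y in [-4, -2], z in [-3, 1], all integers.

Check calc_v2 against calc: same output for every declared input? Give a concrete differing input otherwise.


The two versions differ — the changes include constant usage differs; also arithmetic usage differs; also min/max/abs usage differs.
As a probe, take x=0, y=-4, z=1: calc runs u=1, then t=-1, then (i=-1), then u=6, then returns 6; calc_v2 runs u=1, then t=-1, then (i=-1), then u=6, then returns 6; both end at 6.
An exhaustive pass over the 90 declared inputs shows identical outputs.
verdict: equivalent


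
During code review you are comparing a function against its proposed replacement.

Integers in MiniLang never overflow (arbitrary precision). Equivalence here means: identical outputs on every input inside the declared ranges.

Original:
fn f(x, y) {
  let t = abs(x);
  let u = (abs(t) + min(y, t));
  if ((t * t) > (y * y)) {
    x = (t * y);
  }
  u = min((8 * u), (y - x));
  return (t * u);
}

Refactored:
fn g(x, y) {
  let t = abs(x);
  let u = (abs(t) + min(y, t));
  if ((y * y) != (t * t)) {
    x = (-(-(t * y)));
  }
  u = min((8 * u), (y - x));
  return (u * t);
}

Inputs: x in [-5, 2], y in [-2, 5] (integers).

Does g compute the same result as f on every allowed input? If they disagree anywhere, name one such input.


There is a counterexample at x=-4, y=5: 36 on one side, -60 on the other.
f: t = 4; u = 8; ((t * t) > (y * y)) -> false; u = 9; return 36
g: t = 4; u = 8; ((y * y) != (t * t)) -> true; x = 20; u = -15; return -60
verdict: not equivalent; witness: x=-4, y=5


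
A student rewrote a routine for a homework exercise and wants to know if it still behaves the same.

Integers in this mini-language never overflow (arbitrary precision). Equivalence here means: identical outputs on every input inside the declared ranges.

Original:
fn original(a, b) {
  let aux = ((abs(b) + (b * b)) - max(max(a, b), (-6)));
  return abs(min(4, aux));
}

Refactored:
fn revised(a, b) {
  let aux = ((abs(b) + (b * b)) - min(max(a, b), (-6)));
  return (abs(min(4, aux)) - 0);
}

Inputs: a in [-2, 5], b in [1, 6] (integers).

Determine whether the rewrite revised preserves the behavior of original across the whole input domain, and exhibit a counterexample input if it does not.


There is a counterexample at a=-2, b=1: 1 on one side, 4 on the other.
original: aux=1, then returns 1
revised: aux=8, then returns 4
verdict: not equivalent; witness: a=-2, b=1


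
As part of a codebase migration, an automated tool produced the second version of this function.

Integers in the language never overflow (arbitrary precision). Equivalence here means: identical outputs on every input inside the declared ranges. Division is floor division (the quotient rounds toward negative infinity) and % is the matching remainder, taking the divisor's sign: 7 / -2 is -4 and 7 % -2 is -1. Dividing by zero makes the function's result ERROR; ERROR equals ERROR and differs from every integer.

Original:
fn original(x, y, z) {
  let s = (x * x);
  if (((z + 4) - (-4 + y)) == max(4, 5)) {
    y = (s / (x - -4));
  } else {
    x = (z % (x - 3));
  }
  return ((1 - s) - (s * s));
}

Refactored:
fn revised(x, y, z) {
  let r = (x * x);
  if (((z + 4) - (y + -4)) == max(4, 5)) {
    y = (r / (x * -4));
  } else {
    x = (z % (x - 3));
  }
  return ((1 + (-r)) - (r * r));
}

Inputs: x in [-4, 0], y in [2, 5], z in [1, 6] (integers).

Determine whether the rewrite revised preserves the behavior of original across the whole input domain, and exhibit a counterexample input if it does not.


Input x=-4, y=4, z=1: ERROR from original versus -271 from revised.
verdict: not equivalent; witness: x=-4, y=4, z=1
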